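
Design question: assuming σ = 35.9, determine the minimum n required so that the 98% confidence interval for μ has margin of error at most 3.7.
n ≥ 510

For margin E ≤ 3.7:
n ≥ (z* · σ / E)²
n ≥ (2.326 · 35.9 / 3.7)²
n ≥ 509.34

Minimum n = 510 (rounding up)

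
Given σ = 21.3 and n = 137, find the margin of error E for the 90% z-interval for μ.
Margin of error = 2.99

Margin of error = z* · σ/√n
= 1.645 · 21.3/√137
= 1.645 · 21.3/11.7047
= 2.99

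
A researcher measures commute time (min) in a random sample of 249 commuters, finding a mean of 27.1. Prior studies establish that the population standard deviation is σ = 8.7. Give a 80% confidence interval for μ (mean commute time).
(26.39, 27.81)

z-interval (σ known):
z* = 1.282 for 80% confidence

Margin of error = z* · σ/√n = 1.282 · 8.7/√249 = 0.71

CI: (27.1 - 0.71, 27.1 + 0.71) = (26.39, 27.81)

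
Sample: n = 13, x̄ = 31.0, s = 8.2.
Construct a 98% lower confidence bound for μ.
μ ≥ 25.76

Lower bound (one-sided):
t* = 2.303 (one-sided for 98%)
Lower bound = x̄ - t* · s/√n = 31.0 - 2.303 · 8.2/√13 = 25.76

We are 98% confident that μ ≥ 25.76.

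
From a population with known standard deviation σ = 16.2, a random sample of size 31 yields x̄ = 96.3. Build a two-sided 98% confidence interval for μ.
(89.53, 103.07)

z-interval (σ known):
z* = 2.326 for 98% confidence

Margin of error = z* · σ/√n = 2.326 · 16.2/√31 = 6.77

CI: (96.3 - 6.77, 96.3 + 6.77) = (89.53, 103.07)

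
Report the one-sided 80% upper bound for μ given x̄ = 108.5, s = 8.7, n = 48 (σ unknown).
μ ≤ 109.57

Upper bound (one-sided):
t* = 0.849 (one-sided for 80%)
Upper bound = x̄ + t* · s/√n = 108.5 + 0.849 · 8.7/√48 = 109.57

We are 80% confident that μ ≤ 109.57.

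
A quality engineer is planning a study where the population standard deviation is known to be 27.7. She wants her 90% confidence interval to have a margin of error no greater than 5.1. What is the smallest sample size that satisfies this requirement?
n ≥ 80

For margin E ≤ 5.1:
n ≥ (z* · σ / E)²
n ≥ (1.645 · 27.7 / 5.1)²
n ≥ 79.83

Minimum n = 80 (rounding up)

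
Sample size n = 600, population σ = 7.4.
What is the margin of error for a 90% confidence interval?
Margin of error = 0.50

Margin of error = z* · σ/√n
= 1.645 · 7.4/√600
= 1.645 · 7.4/24.4949
= 0.50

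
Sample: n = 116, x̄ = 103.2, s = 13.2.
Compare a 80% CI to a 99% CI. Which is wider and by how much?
99% CI is wider by 3.26

df = 115
80% CI: t* = 1.289, (101.62, 104.78), width = 2 · t* · s/√n = 3.16
99% CI: t* = 2.619, (99.99, 106.41), width = 2 · t* · s/√n = 6.42

The 99% CI is wider by 6.42 - 3.16 = 3.26.
Higher confidence requires a wider interval.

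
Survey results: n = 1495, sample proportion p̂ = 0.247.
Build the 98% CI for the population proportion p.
(0.221, 0.273)

Proportion CI:
SE = √(p̂(1-p̂)/n) = √(0.247 · 0.753 / 1495) = 0.01115

z* = 2.326
Margin = z* · SE = 2.326 · 0.01115 = 0.0259

CI: 0.247 ± 0.0259 = (0.221, 0.273)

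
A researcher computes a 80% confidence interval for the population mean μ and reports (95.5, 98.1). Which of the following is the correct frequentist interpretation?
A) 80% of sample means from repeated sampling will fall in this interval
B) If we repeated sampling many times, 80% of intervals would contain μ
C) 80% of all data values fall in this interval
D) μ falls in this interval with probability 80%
B

A) Wrong — coverage applies to intervals containing μ, not to future x̄ values.
B) Correct — this is the frequentist long-run coverage interpretation.
C) Wrong — a CI is about the parameter μ, not individual data values.
D) Wrong — μ is fixed; the randomness lives in the interval, not in μ.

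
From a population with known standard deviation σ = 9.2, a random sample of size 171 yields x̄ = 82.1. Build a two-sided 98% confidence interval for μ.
(80.46, 83.74)

z-interval (σ known):
z* = 2.326 for 98% confidence

Margin of error = z* · σ/√n = 2.326 · 9.2/√171 = 1.64

CI: (82.1 - 1.64, 82.1 + 1.64) = (80.46, 83.74)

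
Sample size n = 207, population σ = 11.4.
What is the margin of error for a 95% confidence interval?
Margin of error = 1.55

Margin of error = z* · σ/√n
= 1.960 · 11.4/√207
= 1.960 · 11.4/14.3875
= 1.55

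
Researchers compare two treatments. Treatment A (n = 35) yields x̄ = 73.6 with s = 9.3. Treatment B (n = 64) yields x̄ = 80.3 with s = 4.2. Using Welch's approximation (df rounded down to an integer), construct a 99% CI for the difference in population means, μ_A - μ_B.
(-11.18, -2.22)

Difference: x̄₁ - x̄₂ = -6.70
SE = √(s₁²/n₁ + s₂²/n₂) = √(9.3²/35 + 4.2²/64) = 1.6573
df = 41.73 → 41 (Welch–Satterthwaite, rounded down)
t* = 2.701

CI: -6.70 ± 2.701 · 1.6573 = -6.70 ± 4.48 = (-11.18, -2.22)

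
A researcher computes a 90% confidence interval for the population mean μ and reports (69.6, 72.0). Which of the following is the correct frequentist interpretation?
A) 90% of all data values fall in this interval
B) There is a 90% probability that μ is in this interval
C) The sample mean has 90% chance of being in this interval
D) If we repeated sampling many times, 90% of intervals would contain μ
D

A) Wrong — a CI is about the parameter μ, not individual data values.
B) Wrong — μ is fixed; the randomness lives in the interval, not in μ.
C) Wrong — x̄ is observed and sits in the interval by construction.
D) Correct — this is the frequentist long-run coverage interpretation.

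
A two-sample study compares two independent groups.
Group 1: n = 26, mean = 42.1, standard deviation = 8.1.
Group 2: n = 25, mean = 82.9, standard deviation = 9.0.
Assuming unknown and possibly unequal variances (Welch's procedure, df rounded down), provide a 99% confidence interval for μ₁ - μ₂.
(-47.25, -34.35)

Difference: x̄₁ - x̄₂ = -40.80
SE = √(s₁²/n₁ + s₂²/n₂) = √(8.1²/26 + 9.0²/25) = 2.4007
df = 47.99 → 47 (Welch–Satterthwaite, rounded down)
t* = 2.685

CI: -40.80 ± 2.685 · 2.4007 = -40.80 ± 6.45 = (-47.25, -34.35)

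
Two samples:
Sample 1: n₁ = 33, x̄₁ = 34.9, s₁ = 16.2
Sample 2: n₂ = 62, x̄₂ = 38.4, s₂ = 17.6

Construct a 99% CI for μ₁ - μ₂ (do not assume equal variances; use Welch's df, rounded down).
(-13.03, 6.03)

Difference: x̄₁ - x̄₂ = -3.50
SE = √(s₁²/n₁ + s₂²/n₂) = √(16.2²/33 + 17.6²/62) = 3.5985
df = 70.28 → 70 (Welch–Satterthwaite, rounded down)
t* = 2.648

CI: -3.50 ± 2.648 · 3.5985 = -3.50 ± 9.53 = (-13.03, 6.03)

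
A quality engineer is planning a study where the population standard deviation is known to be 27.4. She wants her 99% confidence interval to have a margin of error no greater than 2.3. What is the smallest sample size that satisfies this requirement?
n ≥ 942

For margin E ≤ 2.3:
n ≥ (z* · σ / E)²
n ≥ (2.576 · 27.4 / 2.3)²
n ≥ 941.75

Minimum n = 942 (rounding up)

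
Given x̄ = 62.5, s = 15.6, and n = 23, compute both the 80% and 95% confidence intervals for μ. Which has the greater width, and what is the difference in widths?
95% CI is wider by 4.90

df = 22
80% CI: t* = 1.321, (58.20, 66.80), width = 2 · t* · s/√n = 8.59
95% CI: t* = 2.074, (55.75, 69.25), width = 2 · t* · s/√n = 13.49

The 95% CI is wider by 13.49 - 8.59 = 4.90.
Higher confidence requires a wider interval.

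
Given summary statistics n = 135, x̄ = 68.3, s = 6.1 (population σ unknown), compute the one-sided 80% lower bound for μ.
μ ≥ 67.86

Lower bound (one-sided):
t* = 0.844 (one-sided for 80%)
Lower bound = x̄ - t* · s/√n = 68.3 - 0.844 · 6.1/√135 = 67.86

We are 80% confident that μ ≥ 67.86.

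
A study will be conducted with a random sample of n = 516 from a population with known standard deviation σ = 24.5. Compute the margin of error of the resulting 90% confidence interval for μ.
Margin of error = 1.77

Margin of error = z* · σ/√n
= 1.645 · 24.5/√516
= 1.645 · 24.5/22.7156
= 1.77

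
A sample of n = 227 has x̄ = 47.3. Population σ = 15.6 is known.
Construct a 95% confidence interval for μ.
(45.27, 49.33)

z-interval (σ known):
z* = 1.960 for 95% confidence

Margin of error = z* · σ/√n = 1.960 · 15.6/√227 = 2.03

CI: (47.3 - 2.03, 47.3 + 2.03) = (45.27, 49.33)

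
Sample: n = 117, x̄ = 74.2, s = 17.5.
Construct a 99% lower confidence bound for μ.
μ ≥ 70.38

Lower bound (one-sided):
t* = 2.359 (one-sided for 99%)
Lower bound = x̄ - t* · s/√n = 74.2 - 2.359 · 17.5/√117 = 70.38

We are 99% confident that μ ≥ 70.38.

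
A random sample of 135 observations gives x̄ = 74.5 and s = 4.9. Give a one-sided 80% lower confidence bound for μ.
μ ≥ 74.14

Lower bound (one-sided):
t* = 0.844 (one-sided for 80%)
Lower bound = x̄ - t* · s/√n = 74.5 - 0.844 · 4.9/√135 = 74.14

We are 80% confident that μ ≥ 74.14.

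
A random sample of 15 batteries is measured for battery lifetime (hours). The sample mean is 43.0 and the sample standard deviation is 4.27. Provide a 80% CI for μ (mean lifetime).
(41.52, 44.48)

t-interval (σ unknown):
df = n - 1 = 14
t* = 1.345 for 80% confidence

Margin of error = t* · s/√n = 1.345 · 4.27/√15 = 1.48

CI: (41.52, 44.48)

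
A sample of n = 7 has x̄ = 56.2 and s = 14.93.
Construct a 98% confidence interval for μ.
(38.46, 73.94)

t-interval (σ unknown):
df = n - 1 = 6
t* = 3.143 for 98% confidence

Margin of error = t* · s/√n = 3.143 · 14.93/√7 = 17.74

CI: (38.46, 73.94)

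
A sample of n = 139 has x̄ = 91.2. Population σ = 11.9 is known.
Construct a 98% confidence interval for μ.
(88.85, 93.55)

z-interval (σ known):
z* = 2.326 for 98% confidence

Margin of error = z* · σ/√n = 2.326 · 11.9/√139 = 2.35

CI: (91.2 - 2.35, 91.2 + 2.35) = (88.85, 93.55)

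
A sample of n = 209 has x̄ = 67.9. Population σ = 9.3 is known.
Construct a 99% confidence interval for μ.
(66.24, 69.56)

z-interval (σ known):
z* = 2.576 for 99% confidence

Margin of error = z* · σ/√n = 2.576 · 9.3/√209 = 1.66

CI: (67.9 - 1.66, 67.9 + 1.66) = (66.24, 69.56)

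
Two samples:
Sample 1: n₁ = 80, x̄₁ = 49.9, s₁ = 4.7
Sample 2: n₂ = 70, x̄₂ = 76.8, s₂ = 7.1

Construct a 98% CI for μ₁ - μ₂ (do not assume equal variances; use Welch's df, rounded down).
(-29.25, -24.55)

Difference: x̄₁ - x̄₂ = -26.90
SE = √(s₁²/n₁ + s₂²/n₂) = √(4.7²/80 + 7.1²/70) = 0.9981
df = 117.03 → 117 (Welch–Satterthwaite, rounded down)
t* = 2.359

CI: -26.90 ± 2.359 · 0.9981 = -26.90 ± 2.35 = (-29.25, -24.55)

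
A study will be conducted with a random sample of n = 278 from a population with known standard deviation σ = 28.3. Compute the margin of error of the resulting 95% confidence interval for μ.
Margin of error = 3.33

Margin of error = z* · σ/√n
= 1.960 · 28.3/√278
= 1.960 · 28.3/16.6733
= 3.33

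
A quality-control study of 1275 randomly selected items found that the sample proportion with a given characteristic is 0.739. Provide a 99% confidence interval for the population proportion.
(0.707, 0.771)

Proportion CI:
SE = √(p̂(1-p̂)/n) = √(0.739 · 0.261 / 1275) = 0.01230

z* = 2.576
Margin = z* · SE = 2.576 · 0.01230 = 0.0317

CI: 0.739 ± 0.0317 = (0.707, 0.771)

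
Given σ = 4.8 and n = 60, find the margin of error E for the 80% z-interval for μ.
Margin of error = 0.79

Margin of error = z* · σ/√n
= 1.282 · 4.8/√60
= 1.282 · 4.8/7.7460
= 0.79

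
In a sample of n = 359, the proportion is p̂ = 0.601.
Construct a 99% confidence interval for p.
(0.534, 0.668)

Proportion CI:
SE = √(p̂(1-p̂)/n) = √(0.601 · 0.399 / 359) = 0.02584

z* = 2.576
Margin = z* · SE = 2.576 · 0.02584 = 0.0666

CI: 0.601 ± 0.0666 = (0.534, 0.668)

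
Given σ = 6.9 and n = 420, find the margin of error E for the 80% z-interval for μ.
Margin of error = 0.43

Margin of error = z* · σ/√n
= 1.282 · 6.9/√420
= 1.282 · 6.9/20.4939
= 0.43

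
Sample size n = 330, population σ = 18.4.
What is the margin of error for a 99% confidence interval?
Margin of error = 2.61

Margin of error = z* · σ/√n
= 2.576 · 18.4/√330
= 2.576 · 18.4/18.1659
= 2.61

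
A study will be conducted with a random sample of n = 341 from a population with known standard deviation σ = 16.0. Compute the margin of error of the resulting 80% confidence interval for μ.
Margin of error = 1.11

Margin of error = z* · σ/√n
= 1.282 · 16.0/√341
= 1.282 · 16.0/18.4662
= 1.11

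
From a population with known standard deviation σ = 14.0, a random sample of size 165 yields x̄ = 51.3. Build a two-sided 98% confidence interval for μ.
(48.76, 53.84)

z-interval (σ known):
z* = 2.326 for 98% confidence

Margin of error = z* · σ/√n = 2.326 · 14.0/√165 = 2.54

CI: (51.3 - 2.54, 51.3 + 2.54) = (48.76, 53.84)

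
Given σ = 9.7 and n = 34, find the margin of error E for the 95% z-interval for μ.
Margin of error = 3.26

Margin of error = z* · σ/√n
= 1.960 · 9.7/√34
= 1.960 · 9.7/5.8310
= 3.26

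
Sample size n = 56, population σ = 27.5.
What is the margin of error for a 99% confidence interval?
Margin of error = 9.47

Margin of error = z* · σ/√n
= 2.576 · 27.5/√56
= 2.576 · 27.5/7.4833
= 9.47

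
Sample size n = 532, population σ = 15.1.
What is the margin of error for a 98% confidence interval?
Margin of error = 1.52

Margin of error = z* · σ/√n
= 2.326 · 15.1/√532
= 2.326 · 15.1/23.0651
= 1.52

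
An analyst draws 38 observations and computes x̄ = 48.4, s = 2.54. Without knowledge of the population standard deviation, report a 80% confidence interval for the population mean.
(47.86, 48.94)

t-interval (σ unknown):
df = n - 1 = 37
t* = 1.305 for 80% confidence

Margin of error = t* · s/√n = 1.305 · 2.54/√38 = 0.54

CI: (47.86, 48.94)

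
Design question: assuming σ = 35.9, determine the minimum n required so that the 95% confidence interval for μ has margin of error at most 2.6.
n ≥ 733

For margin E ≤ 2.6:
n ≥ (z* · σ / E)²
n ≥ (1.960 · 35.9 / 2.6)²
n ≥ 732.41

Minimum n = 733 (rounding up)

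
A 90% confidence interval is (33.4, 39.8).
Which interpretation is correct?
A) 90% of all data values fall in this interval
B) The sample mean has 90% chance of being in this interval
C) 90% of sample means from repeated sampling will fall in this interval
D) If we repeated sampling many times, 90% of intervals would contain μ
D

A) Wrong — a CI is about the parameter μ, not individual data values.
B) Wrong — x̄ is observed and sits in the interval by construction.
C) Wrong — coverage applies to intervals containing μ, not to future x̄ values.
D) Correct — this is the frequentist long-run coverage interpretation.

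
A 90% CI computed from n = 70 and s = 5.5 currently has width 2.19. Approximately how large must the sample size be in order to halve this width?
n ≈ 280

CI width ∝ 1/√n
To reduce width by factor 2, need √n to grow by 2 → need 2² = 4 times as many samples.

Current: n = 70, width = 2.19
New: n = 280, width ≈ 1.08

Width reduced by factor of 2.19/1.08 = 2.03.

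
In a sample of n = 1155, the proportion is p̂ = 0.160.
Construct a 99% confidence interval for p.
(0.132, 0.188)

Proportion CI:
SE = √(p̂(1-p̂)/n) = √(0.160 · 0.840 / 1155) = 0.01079

z* = 2.576
Margin = z* · SE = 2.576 · 0.01079 = 0.0278

CI: 0.160 ± 0.0278 = (0.132, 0.188)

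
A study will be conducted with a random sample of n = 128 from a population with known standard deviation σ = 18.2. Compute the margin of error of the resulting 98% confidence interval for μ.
Margin of error = 3.74

Margin of error = z* · σ/√n
= 2.326 · 18.2/√128
= 2.326 · 18.2/11.3137
= 3.74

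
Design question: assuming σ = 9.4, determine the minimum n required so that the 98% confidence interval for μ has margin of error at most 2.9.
n ≥ 57

For margin E ≤ 2.9:
n ≥ (z* · σ / E)²
n ≥ (2.326 · 9.4 / 2.9)²
n ≥ 56.84

Minimum n = 57 (rounding up)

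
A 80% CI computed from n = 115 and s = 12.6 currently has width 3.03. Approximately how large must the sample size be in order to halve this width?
n ≈ 460

CI width ∝ 1/√n
To reduce width by factor 2, need √n to grow by 2 → need 2² = 4 times as many samples.

Current: n = 115, width = 3.03
New: n = 460, width ≈ 1.51

Width reduced by factor of 3.03/1.51 = 2.01.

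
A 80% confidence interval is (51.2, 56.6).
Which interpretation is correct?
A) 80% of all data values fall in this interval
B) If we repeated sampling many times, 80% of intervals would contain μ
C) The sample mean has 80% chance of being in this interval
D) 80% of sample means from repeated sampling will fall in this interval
B

A) Wrong — a CI is about the parameter μ, not individual data values.
B) Correct — this is the frequentist long-run coverage interpretation.
C) Wrong — x̄ is observed and sits in the interval by construction.
D) Wrong — coverage applies to intervals containing μ, not to future x̄ values.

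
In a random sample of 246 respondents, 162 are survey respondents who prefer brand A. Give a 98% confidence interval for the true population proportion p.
(0.588, 0.729)

Proportion CI:
p̂ = 162/246 = 0.65854
SE = √(p̂(1-p̂)/n) = √(0.65854 · 0.34146 / 246) = 0.03023

z* = 2.326
Margin = z* · SE = 2.326 · 0.03023 = 0.0703

CI: 0.65854 ± 0.0703 = (0.588, 0.729)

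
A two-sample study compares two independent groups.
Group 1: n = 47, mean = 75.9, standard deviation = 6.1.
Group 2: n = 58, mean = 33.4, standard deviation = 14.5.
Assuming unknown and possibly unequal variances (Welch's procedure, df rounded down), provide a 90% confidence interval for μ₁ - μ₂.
(39.00, 46.00)

Difference: x̄₁ - x̄₂ = 42.50
SE = √(s₁²/n₁ + s₂²/n₂) = √(6.1²/47 + 14.5²/58) = 2.1016
df = 79.89 → 79 (Welch–Satterthwaite, rounded down)
t* = 1.664

CI: 42.50 ± 1.664 · 2.1016 = 42.50 ± 3.50 = (39.00, 46.00)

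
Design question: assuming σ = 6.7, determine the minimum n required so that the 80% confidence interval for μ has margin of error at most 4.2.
n ≥ 5

For margin E ≤ 4.2:
n ≥ (z* · σ / E)²
n ≥ (1.282 · 6.7 / 4.2)²
n ≥ 4.18

Minimum n = 5 (rounding up)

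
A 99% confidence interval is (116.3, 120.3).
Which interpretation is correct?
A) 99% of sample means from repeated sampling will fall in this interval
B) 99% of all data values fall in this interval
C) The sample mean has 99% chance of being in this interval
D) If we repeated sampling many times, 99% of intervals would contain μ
D

A) Wrong — coverage applies to intervals containing μ, not to future x̄ values.
B) Wrong — a CI is about the parameter μ, not individual data values.
C) Wrong — x̄ is observed and sits in the interval by construction.
D) Correct — this is the frequentist long-run coverage interpretation.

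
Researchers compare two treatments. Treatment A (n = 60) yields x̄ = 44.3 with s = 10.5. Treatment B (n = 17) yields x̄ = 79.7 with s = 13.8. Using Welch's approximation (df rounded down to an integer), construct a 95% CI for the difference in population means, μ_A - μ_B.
(-42.91, -27.89)

Difference: x̄₁ - x̄₂ = -35.40
SE = √(s₁²/n₁ + s₂²/n₂) = √(10.5²/60 + 13.8²/17) = 3.6111
df = 21.52 → 21 (Welch–Satterthwaite, rounded down)
t* = 2.080

CI: -35.40 ± 2.080 · 3.6111 = -35.40 ± 7.51 = (-42.91, -27.89)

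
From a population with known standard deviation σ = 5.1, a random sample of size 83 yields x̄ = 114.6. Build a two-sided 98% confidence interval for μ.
(113.30, 115.90)

z-interval (σ known):
z* = 2.326 for 98% confidence

Margin of error = z* · σ/√n = 2.326 · 5.1/√83 = 1.30

CI: (114.6 - 1.30, 114.6 + 1.30) = (113.30, 115.90)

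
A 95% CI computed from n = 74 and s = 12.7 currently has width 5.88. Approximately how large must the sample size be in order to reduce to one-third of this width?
n ≈ 666

CI width ∝ 1/√n
To reduce width by factor 3, need √n to grow by 3 → need 3² = 9 times as many samples.

Current: n = 74, width = 5.88
New: n = 666, width ≈ 1.93

Width reduced by factor of 5.88/1.93 = 3.05.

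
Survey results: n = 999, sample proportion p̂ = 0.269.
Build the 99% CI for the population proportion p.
(0.233, 0.305)

Proportion CI:
SE = √(p̂(1-p̂)/n) = √(0.269 · 0.731 / 999) = 0.01403

z* = 2.576
Margin = z* · SE = 2.576 · 0.01403 = 0.0361

CI: 0.269 ± 0.0361 = (0.233, 0.305)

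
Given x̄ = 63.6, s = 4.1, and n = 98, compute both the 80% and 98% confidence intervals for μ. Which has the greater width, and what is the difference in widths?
98% CI is wider by 0.89

df = 97
80% CI: t* = 1.290, (63.07, 64.13), width = 2 · t* · s/√n = 1.07
98% CI: t* = 2.365, (62.62, 64.58), width = 2 · t* · s/√n = 1.96

The 98% CI is wider by 1.96 - 1.07 = 0.89.
Higher confidence requires a wider interval.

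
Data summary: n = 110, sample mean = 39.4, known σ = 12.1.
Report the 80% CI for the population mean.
(37.92, 40.88)

z-interval (σ known):
z* = 1.282 for 80% confidence

Margin of error = z* · σ/√n = 1.282 · 12.1/√110 = 1.48

CI: (39.4 - 1.48, 39.4 + 1.48) = (37.92, 40.88)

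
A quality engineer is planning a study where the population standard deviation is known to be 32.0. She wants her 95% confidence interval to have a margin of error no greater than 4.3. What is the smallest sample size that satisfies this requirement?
n ≥ 213

For margin E ≤ 4.3:
n ≥ (z* · σ / E)²
n ≥ (1.960 · 32.0 / 4.3)²
n ≥ 212.75

Minimum n = 213 (rounding up)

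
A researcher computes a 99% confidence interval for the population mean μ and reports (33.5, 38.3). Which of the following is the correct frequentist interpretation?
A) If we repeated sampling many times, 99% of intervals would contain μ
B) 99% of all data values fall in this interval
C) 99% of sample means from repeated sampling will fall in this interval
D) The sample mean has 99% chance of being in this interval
A

A) Correct — this is the frequentist long-run coverage interpretation.
B) Wrong — a CI is about the parameter μ, not individual data values.
C) Wrong — coverage applies to intervals containing μ, not to future x̄ values.
D) Wrong — x̄ is observed and sits in the interval by construction.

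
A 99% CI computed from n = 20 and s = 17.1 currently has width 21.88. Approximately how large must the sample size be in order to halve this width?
n ≈ 80

CI width ∝ 1/√n
To reduce width by factor 2, need √n to grow by 2 → need 2² = 4 times as many samples.

Current: n = 20, width = 21.88
New: n = 80, width ≈ 10.09

Width reduced by factor of 21.88/10.09 = 2.17.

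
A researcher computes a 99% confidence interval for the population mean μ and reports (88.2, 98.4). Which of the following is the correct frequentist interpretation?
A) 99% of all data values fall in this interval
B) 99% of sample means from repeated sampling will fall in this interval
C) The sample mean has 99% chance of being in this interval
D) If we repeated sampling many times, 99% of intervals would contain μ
D

A) Wrong — a CI is about the parameter μ, not individual data values.
B) Wrong — coverage applies to intervals containing μ, not to future x̄ values.
C) Wrong — x̄ is observed and sits in the interval by construction.
D) Correct — this is the frequentist long-run coverage interpretation.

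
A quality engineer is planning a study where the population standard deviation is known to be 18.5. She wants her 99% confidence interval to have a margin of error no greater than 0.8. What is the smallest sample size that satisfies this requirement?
n ≥ 3549

For margin E ≤ 0.8:
n ≥ (z* · σ / E)²
n ≥ (2.576 · 18.5 / 0.8)²
n ≥ 3548.58

Minimum n = 3549 (rounding up)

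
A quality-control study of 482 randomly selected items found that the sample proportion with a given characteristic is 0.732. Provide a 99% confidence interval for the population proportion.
(0.680, 0.784)

Proportion CI:
SE = √(p̂(1-p̂)/n) = √(0.732 · 0.268 / 482) = 0.02017

z* = 2.576
Margin = z* · SE = 2.576 · 0.02017 = 0.0520

CI: 0.732 ± 0.0520 = (0.680, 0.784)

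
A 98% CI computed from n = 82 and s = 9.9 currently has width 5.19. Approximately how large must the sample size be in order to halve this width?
n ≈ 328

CI width ∝ 1/√n
To reduce width by factor 2, need √n to grow by 2 → need 2² = 4 times as many samples.

Current: n = 82, width = 5.19
New: n = 328, width ≈ 2.56

Width reduced by factor of 5.19/2.56 = 2.03.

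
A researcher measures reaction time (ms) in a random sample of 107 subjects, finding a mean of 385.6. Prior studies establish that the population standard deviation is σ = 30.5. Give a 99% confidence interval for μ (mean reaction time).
(378.00, 393.20)

z-interval (σ known):
z* = 2.576 for 99% confidence

Margin of error = z* · σ/√n = 2.576 · 30.5/√107 = 7.60

CI: (385.6 - 7.60, 385.6 + 7.60) = (378.00, 393.20)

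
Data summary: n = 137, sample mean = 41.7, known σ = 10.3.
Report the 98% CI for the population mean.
(39.65, 43.75)

z-interval (σ known):
z* = 2.326 for 98% confidence

Margin of error = z* · σ/√n = 2.326 · 10.3/√137 = 2.05

CI: (41.7 - 2.05, 41.7 + 2.05) = (39.65, 43.75)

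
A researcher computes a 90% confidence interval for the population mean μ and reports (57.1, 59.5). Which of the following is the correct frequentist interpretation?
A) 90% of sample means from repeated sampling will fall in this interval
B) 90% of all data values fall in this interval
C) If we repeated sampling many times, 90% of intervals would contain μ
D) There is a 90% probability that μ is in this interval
C

A) Wrong — coverage applies to intervals containing μ, not to future x̄ values.
B) Wrong — a CI is about the parameter μ, not individual data values.
C) Correct — this is the frequentist long-run coverage interpretation.
D) Wrong — μ is fixed; the randomness lives in the interval, not in μ.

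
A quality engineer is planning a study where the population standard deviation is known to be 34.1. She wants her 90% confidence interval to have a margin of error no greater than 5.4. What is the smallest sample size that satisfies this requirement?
n ≥ 108

For margin E ≤ 5.4:
n ≥ (z* · σ / E)²
n ≥ (1.645 · 34.1 / 5.4)²
n ≥ 107.91

Minimum n = 108 (rounding up)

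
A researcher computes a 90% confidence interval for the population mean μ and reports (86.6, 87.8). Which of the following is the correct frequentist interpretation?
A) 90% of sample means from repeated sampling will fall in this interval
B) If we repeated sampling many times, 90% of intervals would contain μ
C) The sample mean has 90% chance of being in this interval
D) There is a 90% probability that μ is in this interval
B

A) Wrong — coverage applies to intervals containing μ, not to future x̄ values.
B) Correct — this is the frequentist long-run coverage interpretation.
C) Wrong — x̄ is observed and sits in the interval by construction.
D) Wrong — μ is fixed; the randomness lives in the interval, not in μ.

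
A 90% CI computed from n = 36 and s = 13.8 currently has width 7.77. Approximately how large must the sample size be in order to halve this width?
n ≈ 144

CI width ∝ 1/√n
To reduce width by factor 2, need √n to grow by 2 → need 2² = 4 times as many samples.

Current: n = 36, width = 7.77
New: n = 144, width ≈ 3.81

Width reduced by factor of 7.77/3.81 = 2.04.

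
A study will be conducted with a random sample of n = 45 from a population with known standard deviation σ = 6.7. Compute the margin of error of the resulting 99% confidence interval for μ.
Margin of error = 2.57

Margin of error = z* · σ/√n
= 2.576 · 6.7/√45
= 2.576 · 6.7/6.7082
= 2.57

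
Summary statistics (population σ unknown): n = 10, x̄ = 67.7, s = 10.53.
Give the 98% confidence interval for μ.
(58.31, 77.09)

t-interval (σ unknown):
df = n - 1 = 9
t* = 2.821 for 98% confidence

Margin of error = t* · s/√n = 2.821 · 10.53/√10 = 9.39

CI: (58.31, 77.09)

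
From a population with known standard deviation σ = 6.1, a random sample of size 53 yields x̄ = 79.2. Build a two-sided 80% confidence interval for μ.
(78.13, 80.27)

z-interval (σ known):
z* = 1.282 for 80% confidence

Margin of error = z* · σ/√n = 1.282 · 6.1/√53 = 1.07

CI: (79.2 - 1.07, 79.2 + 1.07) = (78.13, 80.27)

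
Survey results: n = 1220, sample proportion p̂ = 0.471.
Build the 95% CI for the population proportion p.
(0.443, 0.499)

Proportion CI:
SE = √(p̂(1-p̂)/n) = √(0.471 · 0.529 / 1220) = 0.01429

z* = 1.960
Margin = z* · SE = 1.960 · 0.01429 = 0.0280

CI: 0.471 ± 0.0280 = (0.443, 0.499)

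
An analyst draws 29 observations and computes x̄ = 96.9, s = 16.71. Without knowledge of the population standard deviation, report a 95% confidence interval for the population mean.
(90.55, 103.25)

t-interval (σ unknown):
df = n - 1 = 28
t* = 2.048 for 95% confidence

Margin of error = t* · s/√n = 2.048 · 16.71/√29 = 6.35

CI: (90.55, 103.25)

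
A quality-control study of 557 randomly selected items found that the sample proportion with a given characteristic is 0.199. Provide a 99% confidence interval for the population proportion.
(0.155, 0.243)

Proportion CI:
SE = √(p̂(1-p̂)/n) = √(0.199 · 0.801 / 557) = 0.01692

z* = 2.576
Margin = z* · SE = 2.576 · 0.01692 = 0.0436

CI: 0.199 ± 0.0436 = (0.155, 0.243)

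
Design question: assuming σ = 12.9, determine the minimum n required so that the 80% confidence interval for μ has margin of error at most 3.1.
n ≥ 29

For margin E ≤ 3.1:
n ≥ (z* · σ / E)²
n ≥ (1.282 · 12.9 / 3.1)²
n ≥ 28.46

Minimum n = 29 (rounding up)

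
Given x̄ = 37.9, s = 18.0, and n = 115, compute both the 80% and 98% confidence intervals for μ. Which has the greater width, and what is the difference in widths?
98% CI is wider by 3.59

df = 114
80% CI: t* = 1.289, (35.74, 40.06), width = 2 · t* · s/√n = 4.33
98% CI: t* = 2.360, (33.94, 41.86), width = 2 · t* · s/√n = 7.92

The 98% CI is wider by 7.92 - 4.33 = 3.59.
Higher confidence requires a wider interval.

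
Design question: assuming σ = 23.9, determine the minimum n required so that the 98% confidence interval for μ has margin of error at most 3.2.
n ≥ 302

For margin E ≤ 3.2:
n ≥ (z* · σ / E)²
n ≥ (2.326 · 23.9 / 3.2)²
n ≥ 301.80

Minimum n = 302 (rounding up)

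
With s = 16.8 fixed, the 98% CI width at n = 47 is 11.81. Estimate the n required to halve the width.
n ≈ 188

CI width ∝ 1/√n
To reduce width by factor 2, need √n to grow by 2 → need 2² = 4 times as many samples.

Current: n = 47, width = 11.81
New: n = 188, width ≈ 5.75

Width reduced by factor of 11.81/5.75 = 2.05.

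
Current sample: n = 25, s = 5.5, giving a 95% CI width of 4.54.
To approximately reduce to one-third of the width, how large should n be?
n ≈ 225

CI width ∝ 1/√n
To reduce width by factor 3, need √n to grow by 3 → need 3² = 9 times as many samples.

Current: n = 25, width = 4.54
New: n = 225, width ≈ 1.45

Width reduced by factor of 4.54/1.45 = 3.13.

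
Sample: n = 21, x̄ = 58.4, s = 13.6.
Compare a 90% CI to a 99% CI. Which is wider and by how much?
99% CI is wider by 6.65

df = 20
90% CI: t* = 1.725, (53.28, 63.52), width = 2 · t* · s/√n = 10.24
99% CI: t* = 2.845, (49.96, 66.84), width = 2 · t* · s/√n = 16.89

The 99% CI is wider by 16.89 - 10.24 = 6.65.
Higher confidence requires a wider interval.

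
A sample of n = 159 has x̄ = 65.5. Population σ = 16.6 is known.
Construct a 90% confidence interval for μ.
(63.33, 67.67)

z-interval (σ known):
z* = 1.645 for 90% confidence

Margin of error = z* · σ/√n = 1.645 · 16.6/√159 = 2.17

CI: (65.5 - 2.17, 65.5 + 2.17) = (63.33, 67.67)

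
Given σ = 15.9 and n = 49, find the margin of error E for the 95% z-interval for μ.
Margin of error = 4.45

Margin of error = z* · σ/√n
= 1.960 · 15.9/√49
= 1.960 · 15.9/7.0000
= 4.45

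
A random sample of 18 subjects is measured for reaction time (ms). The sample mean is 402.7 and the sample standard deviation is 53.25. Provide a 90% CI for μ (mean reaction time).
(380.86, 424.54)

t-interval (σ unknown):
df = n - 1 = 17
t* = 1.740 for 90% confidence

Margin of error = t* · s/√n = 1.740 · 53.25/√18 = 21.84

CI: (380.86, 424.54)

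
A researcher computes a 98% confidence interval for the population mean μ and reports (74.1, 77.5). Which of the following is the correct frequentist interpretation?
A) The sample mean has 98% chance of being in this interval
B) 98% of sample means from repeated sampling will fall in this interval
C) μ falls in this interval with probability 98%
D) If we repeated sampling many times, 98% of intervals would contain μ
D

A) Wrong — x̄ is observed and sits in the interval by construction.
B) Wrong — coverage applies to intervals containing μ, not to future x̄ values.
C) Wrong — μ is fixed; the randomness lives in the interval, not in μ.
D) Correct — this is the frequentist long-run coverage interpretation.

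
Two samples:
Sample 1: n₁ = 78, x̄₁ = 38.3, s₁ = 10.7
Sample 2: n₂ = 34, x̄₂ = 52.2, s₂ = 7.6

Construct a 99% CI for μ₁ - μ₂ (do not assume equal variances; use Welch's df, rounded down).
(-18.59, -9.21)

Difference: x̄₁ - x̄₂ = -13.90
SE = √(s₁²/n₁ + s₂²/n₂) = √(10.7²/78 + 7.6²/34) = 1.7795
df = 86.87 → 86 (Welch–Satterthwaite, rounded down)
t* = 2.634

CI: -13.90 ± 2.634 · 1.7795 = -13.90 ± 4.69 = (-18.59, -9.21)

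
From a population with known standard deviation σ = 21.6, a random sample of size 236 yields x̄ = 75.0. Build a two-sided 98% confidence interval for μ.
(71.73, 78.27)

z-interval (σ known):
z* = 2.326 for 98% confidence

Margin of error = z* · σ/√n = 2.326 · 21.6/√236 = 3.27

CI: (75.0 - 3.27, 75.0 + 3.27) = (71.73, 78.27)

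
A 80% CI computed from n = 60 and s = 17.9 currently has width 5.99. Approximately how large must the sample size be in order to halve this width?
n ≈ 240

CI width ∝ 1/√n
To reduce width by factor 2, need √n to grow by 2 → need 2² = 4 times as many samples.

Current: n = 60, width = 5.99
New: n = 240, width ≈ 2.97

Width reduced by factor of 5.99/2.97 = 2.02.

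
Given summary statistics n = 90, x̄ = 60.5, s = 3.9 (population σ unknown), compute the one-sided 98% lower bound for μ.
μ ≥ 59.64

Lower bound (one-sided):
t* = 2.084 (one-sided for 98%)
Lower bound = x̄ - t* · s/√n = 60.5 - 2.084 · 3.9/√90 = 59.64

We are 98% confident that μ ≥ 59.64.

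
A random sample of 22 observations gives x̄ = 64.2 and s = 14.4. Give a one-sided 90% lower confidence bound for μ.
μ ≥ 60.14

Lower bound (one-sided):
t* = 1.323 (one-sided for 90%)
Lower bound = x̄ - t* · s/√n = 64.2 - 1.323 · 14.4/√22 = 60.14

We are 90% confident that μ ≥ 60.14.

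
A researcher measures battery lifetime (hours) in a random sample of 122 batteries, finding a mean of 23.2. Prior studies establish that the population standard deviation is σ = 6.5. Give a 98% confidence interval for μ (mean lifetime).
(21.83, 24.57)

z-interval (σ known):
z* = 2.326 for 98% confidence

Margin of error = z* · σ/√n = 2.326 · 6.5/√122 = 1.37

CI: (23.2 - 1.37, 23.2 + 1.37) = (21.83, 24.57)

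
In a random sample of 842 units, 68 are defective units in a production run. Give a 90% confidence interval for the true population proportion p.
(0.065, 0.096)

Proportion CI:
p̂ = 68/842 = 0.08076
SE = √(p̂(1-p̂)/n) = √(0.08076 · 0.91924 / 842) = 0.00939

z* = 1.645
Margin = z* · SE = 1.645 · 0.00939 = 0.0154

CI: 0.08076 ± 0.0154 = (0.065, 0.096)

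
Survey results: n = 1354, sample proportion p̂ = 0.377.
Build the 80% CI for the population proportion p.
(0.360, 0.394)

Proportion CI:
SE = √(p̂(1-p̂)/n) = √(0.377 · 0.623 / 1354) = 0.01317

z* = 1.282
Margin = z* · SE = 1.282 · 0.01317 = 0.0169

CI: 0.377 ± 0.0169 = (0.360, 0.394)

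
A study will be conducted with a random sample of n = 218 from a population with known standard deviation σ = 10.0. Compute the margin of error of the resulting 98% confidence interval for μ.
Margin of error = 1.58

Margin of error = z* · σ/√n
= 2.326 · 10.0/√218
= 2.326 · 10.0/14.7648
= 1.58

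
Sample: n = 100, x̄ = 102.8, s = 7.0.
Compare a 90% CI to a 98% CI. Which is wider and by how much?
98% CI is wider by 0.99

df = 99
90% CI: t* = 1.660, (101.64, 103.96), width = 2 · t* · s/√n = 2.32
98% CI: t* = 2.365, (101.14, 104.46), width = 2 · t* · s/√n = 3.31

The 98% CI is wider by 3.31 - 2.32 = 0.99.
Higher confidence requires a wider interval.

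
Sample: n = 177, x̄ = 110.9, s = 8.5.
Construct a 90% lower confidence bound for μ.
μ ≥ 110.08

Lower bound (one-sided):
t* = 1.286 (one-sided for 90%)
Lower bound = x̄ - t* · s/√n = 110.9 - 1.286 · 8.5/√177 = 110.08

We are 90% confident that μ ≥ 110.08.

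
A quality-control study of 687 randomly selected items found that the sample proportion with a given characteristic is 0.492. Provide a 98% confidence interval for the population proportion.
(0.448, 0.536)

Proportion CI:
SE = √(p̂(1-p̂)/n) = √(0.492 · 0.508 / 687) = 0.01907

z* = 2.326
Margin = z* · SE = 2.326 · 0.01907 = 0.0444

CI: 0.492 ± 0.0444 = (0.448, 0.536)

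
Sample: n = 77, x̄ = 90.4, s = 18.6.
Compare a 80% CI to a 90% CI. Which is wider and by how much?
90% CI is wider by 1.58

df = 76
80% CI: t* = 1.293, (87.66, 93.14), width = 2 · t* · s/√n = 5.48
90% CI: t* = 1.665, (86.87, 93.93), width = 2 · t* · s/√n = 7.06

The 90% CI is wider by 7.06 - 5.48 = 1.58.
Higher confidence requires a wider interval.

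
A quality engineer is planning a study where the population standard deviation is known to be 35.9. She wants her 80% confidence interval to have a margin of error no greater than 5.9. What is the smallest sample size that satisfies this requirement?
n ≥ 61

For margin E ≤ 5.9:
n ≥ (z* · σ / E)²
n ≥ (1.282 · 35.9 / 5.9)²
n ≥ 60.85

Minimum n = 61 (rounding up)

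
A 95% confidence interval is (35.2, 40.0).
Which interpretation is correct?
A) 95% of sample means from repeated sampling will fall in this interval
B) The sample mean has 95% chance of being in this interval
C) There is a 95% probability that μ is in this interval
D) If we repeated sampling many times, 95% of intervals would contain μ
D

A) Wrong — coverage applies to intervals containing μ, not to future x̄ values.
B) Wrong — x̄ is observed and sits in the interval by construction.
C) Wrong — μ is fixed; the randomness lives in the interval, not in μ.
D) Correct — this is the frequentist long-run coverage interpretation.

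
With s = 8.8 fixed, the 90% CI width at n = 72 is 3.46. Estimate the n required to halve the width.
n ≈ 288

CI width ∝ 1/√n
To reduce width by factor 2, need √n to grow by 2 → need 2² = 4 times as many samples.

Current: n = 72, width = 3.46
New: n = 288, width ≈ 1.71

Width reduced by factor of 3.46/1.71 = 2.02.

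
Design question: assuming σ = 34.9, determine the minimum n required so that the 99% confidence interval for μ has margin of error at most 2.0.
n ≥ 2021

For margin E ≤ 2.0:
n ≥ (z* · σ / E)²
n ≥ (2.576 · 34.9 / 2.0)²
n ≥ 2020.61

Minimum n = 2021 (rounding up)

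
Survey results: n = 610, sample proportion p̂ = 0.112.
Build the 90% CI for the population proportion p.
(0.091, 0.133)

Proportion CI:
SE = √(p̂(1-p̂)/n) = √(0.112 · 0.888 / 610) = 0.01277

z* = 1.645
Margin = z* · SE = 1.645 · 0.01277 = 0.0210

CI: 0.112 ± 0.0210 = (0.091, 0.133)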